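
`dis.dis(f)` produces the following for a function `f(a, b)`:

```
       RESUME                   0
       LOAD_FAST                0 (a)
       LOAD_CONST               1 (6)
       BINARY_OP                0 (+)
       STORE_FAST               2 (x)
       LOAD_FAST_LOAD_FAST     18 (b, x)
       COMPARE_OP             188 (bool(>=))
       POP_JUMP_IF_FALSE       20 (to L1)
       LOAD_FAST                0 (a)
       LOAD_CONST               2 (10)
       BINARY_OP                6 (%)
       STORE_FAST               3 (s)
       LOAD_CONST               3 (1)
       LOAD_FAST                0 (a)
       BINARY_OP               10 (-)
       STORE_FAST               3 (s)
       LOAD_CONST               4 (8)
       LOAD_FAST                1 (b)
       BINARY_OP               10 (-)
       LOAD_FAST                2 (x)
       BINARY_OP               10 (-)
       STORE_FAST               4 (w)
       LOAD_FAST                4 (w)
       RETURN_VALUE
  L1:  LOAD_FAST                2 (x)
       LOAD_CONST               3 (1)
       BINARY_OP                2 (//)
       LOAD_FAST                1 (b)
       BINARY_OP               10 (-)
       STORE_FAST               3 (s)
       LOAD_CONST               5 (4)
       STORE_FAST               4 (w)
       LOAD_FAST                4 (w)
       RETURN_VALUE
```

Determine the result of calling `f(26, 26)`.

LOAD_FAST a → push 26. Stack: [26]
LOAD_CONST → push 6. Stack: [26, 6]
BINARY_OP + → 26 + 6 = 32. Stack: [32]
STORE_FAST x → x=32. Stack: []
LOAD_FAST_LOAD_FAST b,x → push 26,32. Stack: [26, 32]
COMPARE_OP bool(>=) → 26 vs 32 = False. Stack: [False]
POP_JUMP_IF_FALSE → pop False; jump. Stack: []
LOAD_FAST x → push 32. Stack: [32]
LOAD_CONST → push 1. Stack: [32, 1]
BINARY_OP // → 32 // 1 = 32. Stack: [32]
LOAD_FAST b → push 26. Stack: [32, 26]
BINARY_OP - → 32 - 26 = 6. Stack: [6]
STORE_FAST s → s=6. Stack: []
LOAD_CONST → push 4. Stack: [4]
STORE_FAST w → w=4. Stack: []
LOAD_FAST w → push 4. Stack: [4]
RETURN_VALUE → return 4.

4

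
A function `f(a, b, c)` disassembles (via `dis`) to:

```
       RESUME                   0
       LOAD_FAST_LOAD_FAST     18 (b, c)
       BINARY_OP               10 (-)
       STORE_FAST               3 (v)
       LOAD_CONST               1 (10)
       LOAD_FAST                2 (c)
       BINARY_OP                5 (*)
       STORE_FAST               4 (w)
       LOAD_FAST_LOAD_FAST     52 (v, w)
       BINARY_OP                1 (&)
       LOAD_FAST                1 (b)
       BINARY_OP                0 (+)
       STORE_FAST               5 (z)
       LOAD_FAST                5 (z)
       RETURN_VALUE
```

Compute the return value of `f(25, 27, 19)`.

35

LOAD_FAST_LOAD_FAST b,c → push 27,19. Stack: [27, 19]
BINARY_OP - → 27 - 19 = 8. Stack: [8]
STORE_FAST v → v=8. Stack: []
LOAD_CONST → push 10. Stack: [10]
LOAD_FAST c → push 19. Stack: [10, 19]
BINARY_OP * → 10 * 19 = 190. Stack: [190]
STORE_FAST w → w=190. Stack: []
LOAD_FAST_LOAD_FAST v,w → push 8,190. Stack: [8, 190]
BINARY_OP & → 8 & 190 = 8. Stack: [8]
LOAD_FAST b → push 27. Stack: [8, 27]
BINARY_OP + → 8 + 27 = 35. Stack: [35]
STORE_FAST z → z=35. Stack: []
LOAD_FAST z → push 35. Stack: [35]
RETURN_VALUE → return 35.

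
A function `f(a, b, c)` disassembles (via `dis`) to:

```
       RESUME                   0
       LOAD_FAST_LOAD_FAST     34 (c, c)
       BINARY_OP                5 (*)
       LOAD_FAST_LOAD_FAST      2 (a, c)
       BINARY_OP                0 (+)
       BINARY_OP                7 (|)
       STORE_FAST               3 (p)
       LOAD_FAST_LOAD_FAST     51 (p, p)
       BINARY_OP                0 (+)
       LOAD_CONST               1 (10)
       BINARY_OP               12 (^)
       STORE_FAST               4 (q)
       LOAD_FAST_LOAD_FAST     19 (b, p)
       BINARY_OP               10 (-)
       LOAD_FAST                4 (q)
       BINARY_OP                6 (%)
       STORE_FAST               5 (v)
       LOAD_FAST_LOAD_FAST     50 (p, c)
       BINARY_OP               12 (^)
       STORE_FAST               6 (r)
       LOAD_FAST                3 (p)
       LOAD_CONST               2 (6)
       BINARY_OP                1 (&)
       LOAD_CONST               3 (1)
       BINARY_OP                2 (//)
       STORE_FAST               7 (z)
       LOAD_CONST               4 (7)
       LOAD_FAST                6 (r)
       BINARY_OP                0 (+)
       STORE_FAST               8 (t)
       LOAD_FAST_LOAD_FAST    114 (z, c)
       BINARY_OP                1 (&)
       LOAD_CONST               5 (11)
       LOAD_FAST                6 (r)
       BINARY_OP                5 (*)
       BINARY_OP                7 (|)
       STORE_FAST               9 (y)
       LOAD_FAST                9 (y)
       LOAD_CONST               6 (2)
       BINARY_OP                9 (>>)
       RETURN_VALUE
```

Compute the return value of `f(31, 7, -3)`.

LOAD_FAST_LOAD_FAST c,c → push -3,-3. Stack: [-3, -3]
BINARY_OP * → -3 * -3 = 9. Stack: [9]
LOAD_FAST_LOAD_FAST a,c → push 31,-3. Stack: [9, 31, -3]
BINARY_OP + → 31 + -3 = 28. Stack: [9, 28]
BINARY_OP | → 9 | 28 = 29. Stack: [29]
STORE_FAST p → p=29. Stack: []
LOAD_FAST_LOAD_FAST p,p → push 29,29. Stack: [29, 29]
BINARY_OP + → 29 + 29 = 58. Stack: [58]
LOAD_CONST → push 10. Stack: [58, 10]
BINARY_OP ^ → 58 ^ 10 = 48. Stack: [48]
STORE_FAST q → q=48. Stack: []
LOAD_FAST_LOAD_FAST b,p → push 7,29. Stack: [7, 29]
BINARY_OP - → 7 - 29 = -22. Stack: [-22]
LOAD_FAST q → push 48. Stack: [-22, 48]
BINARY_OP % → -22 % 48 = 26. Stack: [26]
STORE_FAST v → v=26. Stack: []
LOAD_FAST_LOAD_FAST p,c → push 29,-3. Stack: [29, -3]
BINARY_OP ^ → 29 ^ -3 = -32. Stack: [-32]
STORE_FAST r → r=-32. Stack: []
LOAD_FAST p → push 29. Stack: [29]
LOAD_CONST → push 6. Stack: [29, 6]
BINARY_OP & → 29 & 6 = 4. Stack: [4]
LOAD_CONST → push 1. Stack: [4, 1]
BINARY_OP // → 4 // 1 = 4. Stack: [4]
STORE_FAST z → z=4. Stack: []
LOAD_CONST → push 7. Stack: [7]
LOAD_FAST r → push -32. Stack: [7, -32]
BINARY_OP + → 7 + -32 = -25. Stack: [-25]
STORE_FAST t → t=-25. Stack: []
LOAD_FAST_LOAD_FAST z,c → push 4,-3. Stack: [4, -3]
BINARY_OP & → 4 & -3 = 4. Stack: [4]
LOAD_CONST → push 11. Stack: [4, 11]
LOAD_FAST r → push -32. Stack: [4, 11, -32]
BINARY_OP * → 11 * -32 = -352. Stack: [4, -352]
BINARY_OP | → 4 | -352 = -348. Stack: [-348]
STORE_FAST y → y=-348. Stack: []
LOAD_FAST y → push -348. Stack: [-348]
LOAD_CONST → push 2. Stack: [-348, 2]
BINARY_OP >> → -348 >> 2 = -87. Stack: [-87]
RETURN_VALUE → return -87.

-87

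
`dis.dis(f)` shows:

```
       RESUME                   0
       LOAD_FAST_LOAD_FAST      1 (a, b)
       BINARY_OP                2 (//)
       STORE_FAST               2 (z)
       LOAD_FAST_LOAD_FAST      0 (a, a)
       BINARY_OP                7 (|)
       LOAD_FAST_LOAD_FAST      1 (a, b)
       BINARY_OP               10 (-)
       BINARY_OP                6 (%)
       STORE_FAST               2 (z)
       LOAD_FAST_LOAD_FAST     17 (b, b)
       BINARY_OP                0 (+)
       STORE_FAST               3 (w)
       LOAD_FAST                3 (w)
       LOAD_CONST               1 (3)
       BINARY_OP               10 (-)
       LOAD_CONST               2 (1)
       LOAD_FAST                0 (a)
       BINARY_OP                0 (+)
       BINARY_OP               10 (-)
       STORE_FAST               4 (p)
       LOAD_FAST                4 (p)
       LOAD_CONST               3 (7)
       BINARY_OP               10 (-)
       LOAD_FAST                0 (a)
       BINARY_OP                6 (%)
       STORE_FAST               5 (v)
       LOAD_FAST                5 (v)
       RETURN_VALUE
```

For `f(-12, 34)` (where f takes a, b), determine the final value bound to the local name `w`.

LOAD_FAST_LOAD_FAST a,b → push -12,34. Stack: [-12, 34]
BINARY_OP // → -12 // 34 = -1. Stack: [-1]
STORE_FAST z → z=-1. Stack: []
LOAD_FAST_LOAD_FAST a,a → push -12,-12. Stack: [-12, -12]
BINARY_OP | → -12 | -12 = -12. Stack: [-12]
LOAD_FAST_LOAD_FAST a,b → push -12,34. Stack: [-12, -12, 34]
BINARY_OP - → -12 - 34 = -46. Stack: [-12, -46]
BINARY_OP % → -12 % -46 = -12. Stack: [-12]
STORE_FAST z → z=-12. Stack: []
LOAD_FAST_LOAD_FAST b,b → push 34,34. Stack: [34, 34]
BINARY_OP + → 34 + 34 = 68. Stack: [68]
STORE_FAST w → w=68. Stack: []
LOAD_FAST w → push 68. Stack: [68]
LOAD_CONST → push 3. Stack: [68, 3]
BINARY_OP - → 68 - 3 = 65. Stack: [65]
LOAD_CONST → push 1. Stack: [65, 1]
LOAD_FAST a → push -12. Stack: [65, 1, -12]
BINARY_OP + → 1 + -12 = -11. Stack: [65, -11]
BINARY_OP - → 65 - -11 = 76. Stack: [76]
STORE_FAST p → p=76. Stack: []
LOAD_FAST p → push 76. Stack: [76]
LOAD_CONST → push 7. Stack: [76, 7]
BINARY_OP - → 76 - 7 = 69. Stack: [69]
LOAD_FAST a → push -12. Stack: [69, -12]
BINARY_OP % → 69 % -12 = -3. Stack: [-3]
STORE_FAST v → v=-3. Stack: []
LOAD_FAST v → push -3. Stack: [-3]
RETURN_VALUE → return -3.

68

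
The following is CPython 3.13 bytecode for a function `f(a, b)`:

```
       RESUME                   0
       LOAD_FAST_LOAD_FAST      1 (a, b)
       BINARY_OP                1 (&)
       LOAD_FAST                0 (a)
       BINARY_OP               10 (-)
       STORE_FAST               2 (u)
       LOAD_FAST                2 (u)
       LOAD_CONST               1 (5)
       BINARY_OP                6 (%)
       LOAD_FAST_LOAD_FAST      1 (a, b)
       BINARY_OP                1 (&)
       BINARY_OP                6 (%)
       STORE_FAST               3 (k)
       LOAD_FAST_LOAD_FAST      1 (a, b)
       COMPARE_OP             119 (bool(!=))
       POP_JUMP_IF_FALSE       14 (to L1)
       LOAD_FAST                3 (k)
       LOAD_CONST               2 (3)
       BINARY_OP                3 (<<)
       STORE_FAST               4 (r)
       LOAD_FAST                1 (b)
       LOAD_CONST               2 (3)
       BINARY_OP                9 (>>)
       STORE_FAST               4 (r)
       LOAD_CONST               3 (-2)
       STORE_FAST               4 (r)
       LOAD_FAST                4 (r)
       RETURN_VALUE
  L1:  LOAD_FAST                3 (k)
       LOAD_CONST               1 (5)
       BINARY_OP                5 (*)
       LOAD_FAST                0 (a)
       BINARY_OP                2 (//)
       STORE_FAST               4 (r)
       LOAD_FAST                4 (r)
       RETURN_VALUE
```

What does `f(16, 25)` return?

-2

LOAD_FAST_LOAD_FAST a,b → push 16,25. Stack: [16, 25]
BINARY_OP & → 16 & 25 = 16. Stack: [16]
LOAD_FAST a → push 16. Stack: [16, 16]
BINARY_OP - → 16 - 16 = 0. Stack: [0]
STORE_FAST u → u=0. Stack: []
LOAD_FAST u → push 0. Stack: [0]
LOAD_CONST → push 5. Stack: [0, 5]
BINARY_OP % → 0 % 5 = 0. Stack: [0]
LOAD_FAST_LOAD_FAST a,b → push 16,25. Stack: [0, 16, 25]
BINARY_OP & → 16 & 25 = 16. Stack: [0, 16]
BINARY_OP % → 0 % 16 = 0. Stack: [0]
STORE_FAST k → k=0. Stack: []
LOAD_FAST_LOAD_FAST a,b → push 16,25. Stack: [16, 25]
COMPARE_OP bool(!=) → 16 vs 25 = True. Stack: [True]
POP_JUMP_IF_FALSE → pop True; no jump. Stack: []
LOAD_FAST k → push 0. Stack: [0]
LOAD_CONST → push 3. Stack: [0, 3]
BINARY_OP << → 0 << 3 = 0. Stack: [0]
STORE_FAST r → r=0. Stack: []
LOAD_FAST b → push 25. Stack: [25]
LOAD_CONST → push 3. Stack: [25, 3]
BINARY_OP >> → 25 >> 3 = 3. Stack: [3]
STORE_FAST r → r=3. Stack: []
LOAD_CONST → push -2. Stack: [-2]
STORE_FAST r → r=-2. Stack: []
LOAD_FAST r → push -2. Stack: [-2]
RETURN_VALUE → return -2.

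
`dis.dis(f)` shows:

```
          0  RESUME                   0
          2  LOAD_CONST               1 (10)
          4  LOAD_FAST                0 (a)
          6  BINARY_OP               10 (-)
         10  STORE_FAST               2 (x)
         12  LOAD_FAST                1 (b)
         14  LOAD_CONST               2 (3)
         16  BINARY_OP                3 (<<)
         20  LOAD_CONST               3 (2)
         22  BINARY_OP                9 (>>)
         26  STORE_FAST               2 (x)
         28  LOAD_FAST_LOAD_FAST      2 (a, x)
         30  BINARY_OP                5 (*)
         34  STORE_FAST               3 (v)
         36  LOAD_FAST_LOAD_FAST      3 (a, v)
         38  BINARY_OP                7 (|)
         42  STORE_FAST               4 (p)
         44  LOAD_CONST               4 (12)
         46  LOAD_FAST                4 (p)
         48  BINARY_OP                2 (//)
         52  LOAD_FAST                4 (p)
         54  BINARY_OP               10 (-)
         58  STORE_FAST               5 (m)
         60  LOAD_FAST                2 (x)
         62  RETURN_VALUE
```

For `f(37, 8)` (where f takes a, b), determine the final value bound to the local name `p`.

629

LOAD_CONST → push 10. Stack: [10]
LOAD_FAST a → push 37. Stack: [10, 37]
BINARY_OP - → 10 - 37 = -27. Stack: [-27]
STORE_FAST x → x=-27. Stack: []
LOAD_FAST b → push 8. Stack: [8]
LOAD_CONST → push 3. Stack: [8, 3]
BINARY_OP << → 8 << 3 = 64. Stack: [64]
LOAD_CONST → push 2. Stack: [64, 2]
BINARY_OP >> → 64 >> 2 = 16. Stack: [16]
STORE_FAST x → x=16. Stack: []
LOAD_FAST_LOAD_FAST a,x → push 37,16. Stack: [37, 16]
BINARY_OP * → 37 * 16 = 592. Stack: [592]
STORE_FAST v → v=592. Stack: []
LOAD_FAST_LOAD_FAST a,v → push 37,592. Stack: [37, 592]
BINARY_OP | → 37 | 592 = 629. Stack: [629]
STORE_FAST p → p=629. Stack: []
LOAD_CONST → push 12. Stack: [12]
LOAD_FAST p → push 629. Stack: [12, 629]
BINARY_OP // → 12 // 629 = 0. Stack: [0]
LOAD_FAST p → push 629. Stack: [0, 629]
BINARY_OP - → 0 - 629 = -629. Stack: [-629]
STORE_FAST m → m=-629. Stack: []
LOAD_FAST x → push 16. Stack: [16]
RETURN_VALUE → return 16.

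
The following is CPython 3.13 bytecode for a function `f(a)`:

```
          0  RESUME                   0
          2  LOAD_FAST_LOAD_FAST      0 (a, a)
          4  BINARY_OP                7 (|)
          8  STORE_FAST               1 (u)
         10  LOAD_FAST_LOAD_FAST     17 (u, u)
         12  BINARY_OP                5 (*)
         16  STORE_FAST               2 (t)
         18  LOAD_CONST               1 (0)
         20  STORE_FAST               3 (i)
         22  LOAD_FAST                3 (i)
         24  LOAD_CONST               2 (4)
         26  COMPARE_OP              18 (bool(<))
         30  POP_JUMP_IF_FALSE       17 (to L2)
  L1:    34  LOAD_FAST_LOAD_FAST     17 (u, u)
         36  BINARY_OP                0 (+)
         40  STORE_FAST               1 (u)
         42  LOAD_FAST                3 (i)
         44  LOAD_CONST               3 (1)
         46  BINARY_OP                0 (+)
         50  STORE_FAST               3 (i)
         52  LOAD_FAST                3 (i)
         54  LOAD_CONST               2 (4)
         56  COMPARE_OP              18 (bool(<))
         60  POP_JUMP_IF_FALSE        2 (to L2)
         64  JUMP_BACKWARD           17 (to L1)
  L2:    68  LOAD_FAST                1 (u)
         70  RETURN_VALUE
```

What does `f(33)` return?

528

LOAD_FAST_LOAD_FAST a,a → push 33,33. Stack: [33, 33]
BINARY_OP | → 33 | 33 = 33. Stack: [33]
STORE_FAST u → u=33. Stack: []
LOAD_FAST_LOAD_FAST u,u → push 33,33. Stack: [33, 33]
BINARY_OP * → 33 * 33 = 1089. Stack: [1089]
STORE_FAST t → t=1089. Stack: []
LOAD_CONST → push 0. Stack: [0]
STORE_FAST i → i=0. Stack: []
LOAD_FAST i → push 0. Stack: [0]
LOAD_CONST → push 4. Stack: [0, 4]
COMPARE_OP bool(<) → 0 vs 4 = True. Stack: [True]
POP_JUMP_IF_FALSE → pop True; no jump. Stack: []
LOAD_FAST_LOAD_FAST u,u → push 33,33. Stack: [33, 33]
BINARY_OP + → 33 + 33 = 66. Stack: [66]
STORE_FAST u → u=66. Stack: []
LOAD_FAST i → push 0. Stack: [0]
LOAD_CONST → push 1. Stack: [0, 1]
BINARY_OP + → 0 + 1 = 1. Stack: [1]
STORE_FAST i → i=1. Stack: []
LOAD_FAST i → push 1. Stack: [1]
LOAD_CONST → push 4. Stack: [1, 4]
COMPARE_OP bool(<) → 1 vs 4 = True. Stack: [True]
POP_JUMP_IF_FALSE → pop True; no jump. Stack: []
LOAD_FAST_LOAD_FAST u,u → push 66,66. Stack: [66, 66]
BINARY_OP + → 66 + 66 = 132. Stack: [132]
STORE_FAST u → u=132. Stack: []
LOAD_FAST i → push 1. Stack: [1]
LOAD_CONST → push 1. Stack: [1, 1]
BINARY_OP + → 1 + 1 = 2. Stack: [2]
STORE_FAST i → i=2. Stack: []
LOAD_FAST i → push 2. Stack: [2]
LOAD_CONST → push 4. Stack: [2, 4]
COMPARE_OP bool(<) → 2 vs 4 = True. Stack: [True]
POP_JUMP_IF_FALSE → pop True; no jump. Stack: []
LOAD_FAST_LOAD_FAST u,u → push 132,132. Stack: [132, 132]
BINARY_OP + → 132 + 132 = 264. Stack: [264]
STORE_FAST u → u=264. Stack: []
LOAD_FAST i → push 2. Stack: [2]
LOAD_CONST → push 1. Stack: [2, 1]
BINARY_OP + → 2 + 1 = 3. Stack: [3]
STORE_FAST i → i=3. Stack: []
LOAD_FAST i → push 3. Stack: [3]
LOAD_CONST → push 4. Stack: [3, 4]
COMPARE_OP bool(<) → 3 vs 4 = True. Stack: [True]
POP_JUMP_IF_FALSE → pop True; no jump. Stack: []
LOAD_FAST_LOAD_FAST u,u → push 264,264. Stack: [264, 264]
BINARY_OP + → 264 + 264 = 528. Stack: [528]
STORE_FAST u → u=528. Stack: []
LOAD_FAST i → push 3. Stack: [3]
LOAD_CONST → push 1. Stack: [3, 1]
BINARY_OP + → 3 + 1 = 4. Stack: [4]
STORE_FAST i → i=4. Stack: []
LOAD_FAST i → push 4. Stack: [4]
LOAD_CONST → push 4. Stack: [4, 4]
COMPARE_OP bool(<) → 4 vs 4 = False. Stack: [False]
POP_JUMP_IF_FALSE → pop False; jump. Stack: []
LOAD_FAST u → push 528. Stack: [528]
RETURN_VALUE → return 528.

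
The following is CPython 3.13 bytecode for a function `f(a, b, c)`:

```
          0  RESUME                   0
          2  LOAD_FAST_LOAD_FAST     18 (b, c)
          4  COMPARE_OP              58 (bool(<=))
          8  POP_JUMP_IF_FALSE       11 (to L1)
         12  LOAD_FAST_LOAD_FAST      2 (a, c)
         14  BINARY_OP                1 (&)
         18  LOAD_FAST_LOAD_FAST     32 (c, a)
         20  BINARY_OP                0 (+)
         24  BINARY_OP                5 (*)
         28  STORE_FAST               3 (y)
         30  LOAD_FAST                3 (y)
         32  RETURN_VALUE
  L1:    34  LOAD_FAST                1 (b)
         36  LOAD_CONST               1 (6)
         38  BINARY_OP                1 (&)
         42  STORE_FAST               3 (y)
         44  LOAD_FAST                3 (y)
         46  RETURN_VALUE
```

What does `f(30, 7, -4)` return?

LOAD_FAST_LOAD_FAST b,c → push 7,-4. Stack: [7, -4]
COMPARE_OP bool(<=) → 7 vs -4 = False. Stack: [False]
POP_JUMP_IF_FALSE → pop False; jump. Stack: []
LOAD_FAST b → push 7. Stack: [7]
LOAD_CONST → push 6. Stack: [7, 6]
BINARY_OP & → 7 & 6 = 6. Stack: [6]
STORE_FAST y → y=6. Stack: []
LOAD_FAST y → push 6. Stack: [6]
RETURN_VALUE → return 6.

6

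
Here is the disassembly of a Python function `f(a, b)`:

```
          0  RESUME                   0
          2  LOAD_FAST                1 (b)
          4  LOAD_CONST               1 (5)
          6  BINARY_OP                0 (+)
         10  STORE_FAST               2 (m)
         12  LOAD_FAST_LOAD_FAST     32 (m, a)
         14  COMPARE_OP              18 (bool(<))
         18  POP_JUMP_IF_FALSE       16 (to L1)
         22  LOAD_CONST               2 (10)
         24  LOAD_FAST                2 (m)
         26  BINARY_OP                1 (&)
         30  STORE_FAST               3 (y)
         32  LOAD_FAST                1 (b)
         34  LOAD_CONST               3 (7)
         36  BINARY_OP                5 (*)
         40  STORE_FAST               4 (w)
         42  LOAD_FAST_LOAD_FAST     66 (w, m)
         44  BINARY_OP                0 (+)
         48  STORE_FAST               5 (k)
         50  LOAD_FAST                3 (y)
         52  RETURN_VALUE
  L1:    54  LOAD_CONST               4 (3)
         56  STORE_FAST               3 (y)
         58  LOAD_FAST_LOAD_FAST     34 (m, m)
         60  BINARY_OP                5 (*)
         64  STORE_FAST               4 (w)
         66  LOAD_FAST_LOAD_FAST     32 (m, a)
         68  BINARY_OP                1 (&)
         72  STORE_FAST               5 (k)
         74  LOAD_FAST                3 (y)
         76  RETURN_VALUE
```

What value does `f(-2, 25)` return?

LOAD_FAST b → push 25. Stack: [25]
LOAD_CONST → push 5. Stack: [25, 5]
BINARY_OP + → 25 + 5 = 30. Stack: [30]
STORE_FAST m → m=30. Stack: []
LOAD_FAST_LOAD_FAST m,a → push 30,-2. Stack: [30, -2]
COMPARE_OP bool(<) → 30 vs -2 = False. Stack: [False]
POP_JUMP_IF_FALSE → pop False; jump. Stack: []
LOAD_CONST → push 3. Stack: [3]
STORE_FAST y → y=3. Stack: []
LOAD_FAST_LOAD_FAST m,m → push 30,30. Stack: [30, 30]
BINARY_OP * → 30 * 30 = 900. Stack: [900]
STORE_FAST w → w=900. Stack: []
LOAD_FAST_LOAD_FAST m,a → push 30,-2. Stack: [30, -2]
BINARY_OP & → 30 & -2 = 30. Stack: [30]
STORE_FAST k → k=30. Stack: []
LOAD_FAST y → push 3. Stack: [3]
RETURN_VALUE → return 3.

3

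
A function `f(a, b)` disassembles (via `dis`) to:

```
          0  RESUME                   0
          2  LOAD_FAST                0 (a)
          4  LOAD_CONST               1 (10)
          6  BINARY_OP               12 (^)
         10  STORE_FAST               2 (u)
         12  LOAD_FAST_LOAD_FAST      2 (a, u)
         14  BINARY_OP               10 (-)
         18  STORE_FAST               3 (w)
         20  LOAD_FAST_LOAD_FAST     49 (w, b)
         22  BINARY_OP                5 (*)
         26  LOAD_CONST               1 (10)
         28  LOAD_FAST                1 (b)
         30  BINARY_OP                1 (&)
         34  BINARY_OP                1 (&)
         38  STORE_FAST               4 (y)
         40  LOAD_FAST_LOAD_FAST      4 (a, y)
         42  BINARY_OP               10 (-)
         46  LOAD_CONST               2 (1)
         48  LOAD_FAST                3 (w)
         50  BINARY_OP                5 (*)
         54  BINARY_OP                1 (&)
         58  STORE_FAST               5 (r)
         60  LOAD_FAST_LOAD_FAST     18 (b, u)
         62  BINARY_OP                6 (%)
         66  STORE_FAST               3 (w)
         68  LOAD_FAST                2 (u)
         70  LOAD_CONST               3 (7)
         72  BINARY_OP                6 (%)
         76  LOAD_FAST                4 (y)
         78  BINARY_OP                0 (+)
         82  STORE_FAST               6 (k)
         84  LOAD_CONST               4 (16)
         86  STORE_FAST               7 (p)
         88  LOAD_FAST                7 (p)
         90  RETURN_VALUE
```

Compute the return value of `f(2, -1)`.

16

LOAD_FAST a → push 2. Stack: [2]
LOAD_CONST → push 10. Stack: [2, 10]
BINARY_OP ^ → 2 ^ 10 = 8. Stack: [8]
STORE_FAST u → u=8. Stack: []
LOAD_FAST_LOAD_FAST a,u → push 2,8. Stack: [2, 8]
BINARY_OP - → 2 - 8 = -6. Stack: [-6]
STORE_FAST w → w=-6. Stack: []
LOAD_FAST_LOAD_FAST w,b → push -6,-1. Stack: [-6, -1]
BINARY_OP * → -6 * -1 = 6. Stack: [6]
LOAD_CONST → push 10. Stack: [6, 10]
LOAD_FAST b → push -1. Stack: [6, 10, -1]
BINARY_OP & → 10 & -1 = 10. Stack: [6, 10]
BINARY_OP & → 6 & 10 = 2. Stack: [2]
STORE_FAST y → y=2. Stack: []
LOAD_FAST_LOAD_FAST a,y → push 2,2. Stack: [2, 2]
BINARY_OP - → 2 - 2 = 0. Stack: [0]
LOAD_CONST → push 1. Stack: [0, 1]
LOAD_FAST w → push -6. Stack: [0, 1, -6]
BINARY_OP * → 1 * -6 = -6. Stack: [0, -6]
BINARY_OP & → 0 & -6 = 0. Stack: [0]
STORE_FAST r → r=0. Stack: []
LOAD_FAST_LOAD_FAST b,u → push -1,8. Stack: [-1, 8]
BINARY_OP % → -1 % 8 = 7. Stack: [7]
STORE_FAST w → w=7. Stack: []
LOAD_FAST u → push 8. Stack: [8]
LOAD_CONST → push 7. Stack: [8, 7]
BINARY_OP % → 8 % 7 = 1. Stack: [1]
LOAD_FAST y → push 2. Stack: [1, 2]
BINARY_OP + → 1 + 2 = 3. Stack: [3]
STORE_FAST k → k=3. Stack: []
LOAD_CONST → push 16. Stack: [16]
STORE_FAST p → p=16. Stack: []
LOAD_FAST p → push 16. Stack: [16]
RETURN_VALUE → return 16.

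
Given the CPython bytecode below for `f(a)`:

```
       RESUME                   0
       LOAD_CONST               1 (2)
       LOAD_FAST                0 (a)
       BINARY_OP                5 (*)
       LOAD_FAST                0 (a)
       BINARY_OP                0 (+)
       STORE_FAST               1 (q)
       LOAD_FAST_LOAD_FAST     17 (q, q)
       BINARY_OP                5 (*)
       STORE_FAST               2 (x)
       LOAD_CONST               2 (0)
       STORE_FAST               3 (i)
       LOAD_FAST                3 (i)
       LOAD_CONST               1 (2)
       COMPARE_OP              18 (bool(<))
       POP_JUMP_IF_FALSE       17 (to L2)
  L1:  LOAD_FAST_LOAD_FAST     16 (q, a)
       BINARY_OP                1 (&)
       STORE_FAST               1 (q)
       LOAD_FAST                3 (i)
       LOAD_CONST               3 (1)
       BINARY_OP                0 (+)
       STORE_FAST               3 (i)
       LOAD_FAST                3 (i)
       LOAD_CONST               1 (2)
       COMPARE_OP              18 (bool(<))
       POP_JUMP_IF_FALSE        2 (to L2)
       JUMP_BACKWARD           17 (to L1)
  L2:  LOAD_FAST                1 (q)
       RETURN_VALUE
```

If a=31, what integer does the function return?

29

LOAD_CONST → push 2. Stack: [2]
LOAD_FAST a → push 31. Stack: [2, 31]
BINARY_OP * → 2 * 31 = 62. Stack: [62]
LOAD_FAST a → push 31. Stack: [62, 31]
BINARY_OP + → 62 + 31 = 93. Stack: [93]
STORE_FAST q → q=93. Stack: []
LOAD_FAST_LOAD_FAST q,q → push 93,93. Stack: [93, 93]
BINARY_OP * → 93 * 93 = 8649. Stack: [8649]
STORE_FAST x → x=8649. Stack: []
LOAD_CONST → push 0. Stack: [0]
STORE_FAST i → i=0. Stack: []
LOAD_FAST i → push 0. Stack: [0]
LOAD_CONST → push 2. Stack: [0, 2]
COMPARE_OP bool(<) → 0 vs 2 = True. Stack: [True]
POP_JUMP_IF_FALSE → pop True; no jump. Stack: []
LOAD_FAST_LOAD_FAST q,a → push 93,31. Stack: [93, 31]
BINARY_OP & → 93 & 31 = 29. Stack: [29]
STORE_FAST q → q=29. Stack: []
LOAD_FAST i → push 0. Stack: [0]
LOAD_CONST → push 1. Stack: [0, 1]
BINARY_OP + → 0 + 1 = 1. Stack: [1]
STORE_FAST i → i=1. Stack: []
LOAD_FAST i → push 1. Stack: [1]
LOAD_CONST → push 2. Stack: [1, 2]
COMPARE_OP bool(<) → 1 vs 2 = True. Stack: [True]
POP_JUMP_IF_FALSE → pop True; no jump. Stack: []
LOAD_FAST_LOAD_FAST q,a → push 29,31. Stack: [29, 31]
BINARY_OP & → 29 & 31 = 29. Stack: [29]
STORE_FAST q → q=29. Stack: []
LOAD_FAST i → push 1. Stack: [1]
LOAD_CONST → push 1. Stack: [1, 1]
BINARY_OP + → 1 + 1 = 2. Stack: [2]
STORE_FAST i → i=2. Stack: []
LOAD_FAST i → push 2. Stack: [2]
LOAD_CONST → push 2. Stack: [2, 2]
COMPARE_OP bool(<) → 2 vs 2 = False. Stack: [False]
POP_JUMP_IF_FALSE → pop False; jump. Stack: []
LOAD_FAST q → push 29. Stack: [29]
RETURN_VALUE → return 29.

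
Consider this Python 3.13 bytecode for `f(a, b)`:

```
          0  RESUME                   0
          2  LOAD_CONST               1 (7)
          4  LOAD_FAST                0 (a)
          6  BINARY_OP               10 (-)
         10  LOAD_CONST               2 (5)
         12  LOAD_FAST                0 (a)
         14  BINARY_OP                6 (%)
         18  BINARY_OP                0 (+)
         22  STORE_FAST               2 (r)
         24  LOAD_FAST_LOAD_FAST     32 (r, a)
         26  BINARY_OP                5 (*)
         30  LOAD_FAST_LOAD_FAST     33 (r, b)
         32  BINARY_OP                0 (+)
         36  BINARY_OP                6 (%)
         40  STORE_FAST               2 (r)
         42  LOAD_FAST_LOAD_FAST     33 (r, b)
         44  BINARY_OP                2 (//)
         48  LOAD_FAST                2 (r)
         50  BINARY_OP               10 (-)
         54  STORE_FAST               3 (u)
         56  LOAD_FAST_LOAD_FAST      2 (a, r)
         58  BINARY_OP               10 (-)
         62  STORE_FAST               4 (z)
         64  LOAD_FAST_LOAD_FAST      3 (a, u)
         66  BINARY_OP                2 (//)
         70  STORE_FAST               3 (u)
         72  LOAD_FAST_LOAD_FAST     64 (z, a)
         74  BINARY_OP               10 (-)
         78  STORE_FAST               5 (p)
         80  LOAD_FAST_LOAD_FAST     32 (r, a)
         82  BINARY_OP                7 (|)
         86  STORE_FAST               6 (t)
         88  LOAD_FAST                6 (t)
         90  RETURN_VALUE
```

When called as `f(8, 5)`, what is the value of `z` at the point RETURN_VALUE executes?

LOAD_CONST → push 7. Stack: [7]
LOAD_FAST a → push 8. Stack: [7, 8]
BINARY_OP - → 7 - 8 = -1. Stack: [-1]
LOAD_CONST → push 5. Stack: [-1, 5]
LOAD_FAST a → push 8. Stack: [-1, 5, 8]
BINARY_OP % → 5 % 8 = 5. Stack: [-1, 5]
BINARY_OP + → -1 + 5 = 4. Stack: [4]
STORE_FAST r → r=4. Stack: []
LOAD_FAST_LOAD_FAST r,a → push 4,8. Stack: [4, 8]
BINARY_OP * → 4 * 8 = 32. Stack: [32]
LOAD_FAST_LOAD_FAST r,b → push 4,5. Stack: [32, 4, 5]
BINARY_OP + → 4 + 5 = 9. Stack: [32, 9]
BINARY_OP % → 32 % 9 = 5. Stack: [5]
STORE_FAST r → r=5. Stack: []
LOAD_FAST_LOAD_FAST r,b → push 5,5. Stack: [5, 5]
BINARY_OP // → 5 // 5 = 1. Stack: [1]
LOAD_FAST r → push 5. Stack: [1, 5]
BINARY_OP - → 1 - 5 = -4. Stack: [-4]
STORE_FAST u → u=-4. Stack: []
LOAD_FAST_LOAD_FAST a,r → push 8,5. Stack: [8, 5]
BINARY_OP - → 8 - 5 = 3. Stack: [3]
STORE_FAST z → z=3. Stack: []
LOAD_FAST_LOAD_FAST a,u → push 8,-4. Stack: [8, -4]
BINARY_OP // → 8 // -4 = -2. Stack: [-2]
STORE_FAST u → u=-2. Stack: []
LOAD_FAST_LOAD_FAST z,a → push 3,8. Stack: [3, 8]
BINARY_OP - → 3 - 8 = -5. Stack: [-5]
STORE_FAST p → p=-5. Stack: []
LOAD_FAST_LOAD_FAST r,a → push 5,8. Stack: [5, 8]
BINARY_OP | → 5 | 8 = 13. Stack: [13]
STORE_FAST t → t=13. Stack: []
LOAD_FAST t → push 13. Stack: [13]
RETURN_VALUE → return 13.

3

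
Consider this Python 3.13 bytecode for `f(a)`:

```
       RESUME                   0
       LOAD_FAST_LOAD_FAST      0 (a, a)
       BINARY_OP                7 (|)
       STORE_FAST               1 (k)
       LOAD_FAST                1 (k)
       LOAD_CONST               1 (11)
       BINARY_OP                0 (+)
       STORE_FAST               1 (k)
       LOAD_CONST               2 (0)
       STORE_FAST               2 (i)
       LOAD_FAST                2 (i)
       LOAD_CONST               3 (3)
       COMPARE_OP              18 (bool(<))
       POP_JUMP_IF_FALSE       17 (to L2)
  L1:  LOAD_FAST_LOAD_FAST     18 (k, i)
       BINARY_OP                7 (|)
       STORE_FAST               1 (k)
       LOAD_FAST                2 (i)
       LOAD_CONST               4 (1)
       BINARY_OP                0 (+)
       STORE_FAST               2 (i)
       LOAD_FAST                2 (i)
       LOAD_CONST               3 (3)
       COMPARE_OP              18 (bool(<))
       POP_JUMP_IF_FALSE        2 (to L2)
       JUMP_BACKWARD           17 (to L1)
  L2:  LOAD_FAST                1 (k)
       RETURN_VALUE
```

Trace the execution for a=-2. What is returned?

LOAD_FAST_LOAD_FAST a,a → push -2,-2. Stack: [-2, -2]
BINARY_OP | → -2 | -2 = -2. Stack: [-2]
STORE_FAST k → k=-2. Stack: []
LOAD_FAST k → push -2. Stack: [-2]
LOAD_CONST → push 11. Stack: [-2, 11]
BINARY_OP + → -2 + 11 = 9. Stack: [9]
STORE_FAST k → k=9. Stack: []
LOAD_CONST → push 0. Stack: [0]
STORE_FAST i → i=0. Stack: []
LOAD_FAST i → push 0. Stack: [0]
LOAD_CONST → push 3. Stack: [0, 3]
COMPARE_OP bool(<) → 0 vs 3 = True. Stack: [True]
POP_JUMP_IF_FALSE → pop True; no jump. Stack: []
LOAD_FAST_LOAD_FAST k,i → push 9,0. Stack: [9, 0]
BINARY_OP | → 9 | 0 = 9. Stack: [9]
STORE_FAST k → k=9. Stack: []
LOAD_FAST i → push 0. Stack: [0]
LOAD_CONST → push 1. Stack: [0, 1]
BINARY_OP + → 0 + 1 = 1. Stack: [1]
STORE_FAST i → i=1. Stack: []
LOAD_FAST i → push 1. Stack: [1]
LOAD_CONST → push 3. Stack: [1, 3]
COMPARE_OP bool(<) → 1 vs 3 = True. Stack: [True]
POP_JUMP_IF_FALSE → pop True; no jump. Stack: []
LOAD_FAST_LOAD_FAST k,i → push 9,1. Stack: [9, 1]
BINARY_OP | → 9 | 1 = 9. Stack: [9]
STORE_FAST k → k=9. Stack: []
LOAD_FAST i → push 1. Stack: [1]
LOAD_CONST → push 1. Stack: [1, 1]
BINARY_OP + → 1 + 1 = 2. Stack: [2]
STORE_FAST i → i=2. Stack: []
LOAD_FAST i → push 2. Stack: [2]
LOAD_CONST → push 3. Stack: [2, 3]
COMPARE_OP bool(<) → 2 vs 3 = True. Stack: [True]
POP_JUMP_IF_FALSE → pop True; no jump. Stack: []
LOAD_FAST_LOAD_FAST k,i → push 9,2. Stack: [9, 2]
BINARY_OP | → 9 | 2 = 11. Stack: [11]
STORE_FAST k → k=11. Stack: []
LOAD_FAST i → push 2. Stack: [2]
LOAD_CONST → push 1. Stack: [2, 1]
BINARY_OP + → 2 + 1 = 3. Stack: [3]
STORE_FAST i → i=3. Stack: []
LOAD_FAST i → push 3. Stack: [3]
LOAD_CONST → push 3. Stack: [3, 3]
COMPARE_OP bool(<) → 3 vs 3 = False. Stack: [False]
POP_JUMP_IF_FALSE → pop False; jump. Stack: []
LOAD_FAST k → push 11. Stack: [11]
RETURN_VALUE → return 11.

11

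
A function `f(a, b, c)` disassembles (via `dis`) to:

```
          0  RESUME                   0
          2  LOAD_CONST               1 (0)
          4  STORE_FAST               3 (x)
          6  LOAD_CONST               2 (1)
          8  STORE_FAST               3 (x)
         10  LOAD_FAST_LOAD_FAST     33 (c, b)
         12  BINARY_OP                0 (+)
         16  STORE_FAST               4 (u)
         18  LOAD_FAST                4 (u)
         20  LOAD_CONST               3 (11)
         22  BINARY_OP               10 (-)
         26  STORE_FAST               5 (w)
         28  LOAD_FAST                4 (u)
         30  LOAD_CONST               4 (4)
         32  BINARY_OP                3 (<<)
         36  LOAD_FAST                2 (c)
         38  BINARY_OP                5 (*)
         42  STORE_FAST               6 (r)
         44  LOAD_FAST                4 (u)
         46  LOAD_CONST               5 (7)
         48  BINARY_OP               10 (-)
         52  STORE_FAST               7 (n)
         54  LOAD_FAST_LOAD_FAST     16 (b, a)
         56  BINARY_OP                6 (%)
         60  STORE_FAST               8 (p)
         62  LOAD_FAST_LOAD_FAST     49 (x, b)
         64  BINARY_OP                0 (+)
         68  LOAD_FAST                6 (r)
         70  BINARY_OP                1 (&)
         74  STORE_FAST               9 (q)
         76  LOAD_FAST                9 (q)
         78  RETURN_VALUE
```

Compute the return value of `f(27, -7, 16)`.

2304

LOAD_CONST → push 0. Stack: [0]
STORE_FAST x → x=0. Stack: []
LOAD_CONST → push 1. Stack: [1]
STORE_FAST x → x=1. Stack: []
LOAD_FAST_LOAD_FAST c,b → push 16,-7. Stack: [16, -7]
BINARY_OP + → 16 + -7 = 9. Stack: [9]
STORE_FAST u → u=9. Stack: []
LOAD_FAST u → push 9. Stack: [9]
LOAD_CONST → push 11. Stack: [9, 11]
BINARY_OP - → 9 - 11 = -2. Stack: [-2]
STORE_FAST w → w=-2. Stack: []
LOAD_FAST u → push 9. Stack: [9]
LOAD_CONST → push 4. Stack: [9, 4]
BINARY_OP << → 9 << 4 = 144. Stack: [144]
LOAD_FAST c → push 16. Stack: [144, 16]
BINARY_OP * → 144 * 16 = 2304. Stack: [2304]
STORE_FAST r → r=2304. Stack: []
LOAD_FAST u → push 9. Stack: [9]
LOAD_CONST → push 7. Stack: [9, 7]
BINARY_OP - → 9 - 7 = 2. Stack: [2]
STORE_FAST n → n=2. Stack: []
LOAD_FAST_LOAD_FAST b,a → push -7,27. Stack: [-7, 27]
BINARY_OP % → -7 % 27 = 20. Stack: [20]
STORE_FAST p → p=20. Stack: []
LOAD_FAST_LOAD_FAST x,b → push 1,-7. Stack: [1, -7]
BINARY_OP + → 1 + -7 = -6. Stack: [-6]
LOAD_FAST r → push 2304. Stack: [-6, 2304]
BINARY_OP & → -6 & 2304 = 2304. Stack: [2304]
STORE_FAST q → q=2304. Stack: []
LOAD_FAST q → push 2304. Stack: [2304]
RETURN_VALUE → return 2304.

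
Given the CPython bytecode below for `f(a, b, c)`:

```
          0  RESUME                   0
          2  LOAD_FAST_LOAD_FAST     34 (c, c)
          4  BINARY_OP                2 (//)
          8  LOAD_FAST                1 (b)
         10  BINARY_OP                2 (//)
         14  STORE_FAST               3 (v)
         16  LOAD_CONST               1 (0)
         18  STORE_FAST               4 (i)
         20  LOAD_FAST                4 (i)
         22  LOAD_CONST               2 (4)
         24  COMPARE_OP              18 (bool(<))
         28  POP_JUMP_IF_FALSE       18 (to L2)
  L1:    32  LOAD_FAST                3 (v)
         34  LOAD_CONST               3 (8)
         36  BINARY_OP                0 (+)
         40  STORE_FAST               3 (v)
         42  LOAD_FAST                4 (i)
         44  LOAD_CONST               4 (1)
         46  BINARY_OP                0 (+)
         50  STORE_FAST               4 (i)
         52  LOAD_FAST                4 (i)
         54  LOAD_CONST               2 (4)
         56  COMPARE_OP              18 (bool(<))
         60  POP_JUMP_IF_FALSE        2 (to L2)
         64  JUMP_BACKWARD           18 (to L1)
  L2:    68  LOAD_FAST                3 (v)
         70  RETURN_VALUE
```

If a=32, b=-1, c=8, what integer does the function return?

31

LOAD_FAST_LOAD_FAST c,c → push 8,8. Stack: [8, 8]
BINARY_OP // → 8 // 8 = 1. Stack: [1]
LOAD_FAST b → push -1. Stack: [1, -1]
BINARY_OP // → 1 // -1 = -1. Stack: [-1]
STORE_FAST v → v=-1. Stack: []
LOAD_CONST → push 0. Stack: [0]
STORE_FAST i → i=0. Stack: []
LOAD_FAST i → push 0. Stack: [0]
LOAD_CONST → push 4. Stack: [0, 4]
COMPARE_OP bool(<) → 0 vs 4 = True. Stack: [True]
POP_JUMP_IF_FALSE → pop True; no jump. Stack: []
LOAD_FAST v → push -1. Stack: [-1]
LOAD_CONST → push 8. Stack: [-1, 8]
BINARY_OP + → -1 + 8 = 7. Stack: [7]
STORE_FAST v → v=7. Stack: []
LOAD_FAST i → push 0. Stack: [0]
LOAD_CONST → push 1. Stack: [0, 1]
BINARY_OP + → 0 + 1 = 1. Stack: [1]
STORE_FAST i → i=1. Stack: []
LOAD_FAST i → push 1. Stack: [1]
LOAD_CONST → push 4. Stack: [1, 4]
COMPARE_OP bool(<) → 1 vs 4 = True. Stack: [True]
POP_JUMP_IF_FALSE → pop True; no jump. Stack: []
LOAD_FAST v → push 7. Stack: [7]
LOAD_CONST → push 8. Stack: [7, 8]
BINARY_OP + → 7 + 8 = 15. Stack: [15]
STORE_FAST v → v=15. Stack: []
LOAD_FAST i → push 1. Stack: [1]
LOAD_CONST → push 1. Stack: [1, 1]
BINARY_OP + → 1 + 1 = 2. Stack: [2]
STORE_FAST i → i=2. Stack: []
LOAD_FAST i → push 2. Stack: [2]
LOAD_CONST → push 4. Stack: [2, 4]
COMPARE_OP bool(<) → 2 vs 4 = True. Stack: [True]
POP_JUMP_IF_FALSE → pop True; no jump. Stack: []
LOAD_FAST v → push 15. Stack: [15]
LOAD_CONST → push 8. Stack: [15, 8]
BINARY_OP + → 15 + 8 = 23. Stack: [23]
STORE_FAST v → v=23. Stack: []
LOAD_FAST i → push 2. Stack: [2]
LOAD_CONST → push 1. Stack: [2, 1]
BINARY_OP + → 2 + 1 = 3. Stack: [3]
STORE_FAST i → i=3. Stack: []
LOAD_FAST i → push 3. Stack: [3]
LOAD_CONST → push 4. Stack: [3, 4]
COMPARE_OP bool(<) → 3 vs 4 = True. Stack: [True]
POP_JUMP_IF_FALSE → pop True; no jump. Stack: []
LOAD_FAST v → push 23. Stack: [23]
LOAD_CONST → push 8. Stack: [23, 8]
BINARY_OP + → 23 + 8 = 31. Stack: [31]
STORE_FAST v → v=31. Stack: []
LOAD_FAST i → push 3. Stack: [3]
LOAD_CONST → push 1. Stack: [3, 1]
BINARY_OP + → 3 + 1 = 4. Stack: [4]
STORE_FAST i → i=4. Stack: []
LOAD_FAST i → push 4. Stack: [4]
LOAD_CONST → push 4. Stack: [4, 4]
COMPARE_OP bool(<) → 4 vs 4 = False. Stack: [False]
POP_JUMP_IF_FALSE → pop False; jump. Stack: []
LOAD_FAST v → push 31. Stack: [31]
RETURN_VALUE → return 31.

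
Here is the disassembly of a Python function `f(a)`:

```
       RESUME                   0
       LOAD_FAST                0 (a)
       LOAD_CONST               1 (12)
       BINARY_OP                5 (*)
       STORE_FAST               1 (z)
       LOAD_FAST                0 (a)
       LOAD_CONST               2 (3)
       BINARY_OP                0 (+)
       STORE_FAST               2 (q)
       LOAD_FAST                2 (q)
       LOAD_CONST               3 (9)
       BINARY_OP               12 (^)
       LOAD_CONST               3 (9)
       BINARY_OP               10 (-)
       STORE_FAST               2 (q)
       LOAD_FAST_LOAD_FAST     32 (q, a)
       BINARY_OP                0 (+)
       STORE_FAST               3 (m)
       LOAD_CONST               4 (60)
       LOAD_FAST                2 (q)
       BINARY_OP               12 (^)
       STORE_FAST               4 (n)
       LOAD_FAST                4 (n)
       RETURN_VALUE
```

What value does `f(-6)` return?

LOAD_FAST a → push -6. Stack: [-6]
LOAD_CONST → push 12. Stack: [-6, 12]
BINARY_OP * → -6 * 12 = -72. Stack: [-72]
STORE_FAST z → z=-72. Stack: []
LOAD_FAST a → push -6. Stack: [-6]
LOAD_CONST → push 3. Stack: [-6, 3]
BINARY_OP + → -6 + 3 = -3. Stack: [-3]
STORE_FAST q → q=-3. Stack: []
LOAD_FAST q → push -3. Stack: [-3]
LOAD_CONST → push 9. Stack: [-3, 9]
BINARY_OP ^ → -3 ^ 9 = -12. Stack: [-12]
LOAD_CONST → push 9. Stack: [-12, 9]
BINARY_OP - → -12 - 9 = -21. Stack: [-21]
STORE_FAST q → q=-21. Stack: []
LOAD_FAST_LOAD_FAST q,a → push -21,-6. Stack: [-21, -6]
BINARY_OP + → -21 + -6 = -27. Stack: [-27]
STORE_FAST m → m=-27. Stack: []
LOAD_CONST → push 60. Stack: [60]
LOAD_FAST q → push -21. Stack: [60, -21]
BINARY_OP ^ → 60 ^ -21 = -41. Stack: [-41]
STORE_FAST n → n=-41. Stack: []
LOAD_FAST n → push -41. Stack: [-41]
RETURN_VALUE → return -41.

-41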